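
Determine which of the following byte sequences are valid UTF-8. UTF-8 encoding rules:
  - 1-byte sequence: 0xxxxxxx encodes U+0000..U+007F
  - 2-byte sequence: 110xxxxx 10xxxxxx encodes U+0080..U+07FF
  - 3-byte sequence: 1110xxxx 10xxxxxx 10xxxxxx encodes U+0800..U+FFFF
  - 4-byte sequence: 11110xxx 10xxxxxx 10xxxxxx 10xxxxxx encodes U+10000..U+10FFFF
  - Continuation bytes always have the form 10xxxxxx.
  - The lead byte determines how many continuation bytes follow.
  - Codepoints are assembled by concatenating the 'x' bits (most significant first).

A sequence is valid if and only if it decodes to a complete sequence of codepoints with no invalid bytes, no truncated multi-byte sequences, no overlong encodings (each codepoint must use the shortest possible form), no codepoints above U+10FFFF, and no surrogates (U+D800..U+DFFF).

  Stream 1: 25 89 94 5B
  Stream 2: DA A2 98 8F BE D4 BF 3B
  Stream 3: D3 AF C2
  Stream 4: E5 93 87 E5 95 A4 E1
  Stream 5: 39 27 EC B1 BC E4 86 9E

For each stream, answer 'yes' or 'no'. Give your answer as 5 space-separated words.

Answer: no no no no yes

Derivation:
Stream 1: error at byte offset 1. INVALID
Stream 2: error at byte offset 2. INVALID
Stream 3: error at byte offset 3. INVALID
Stream 4: error at byte offset 7. INVALID
Stream 5: decodes cleanly. VALID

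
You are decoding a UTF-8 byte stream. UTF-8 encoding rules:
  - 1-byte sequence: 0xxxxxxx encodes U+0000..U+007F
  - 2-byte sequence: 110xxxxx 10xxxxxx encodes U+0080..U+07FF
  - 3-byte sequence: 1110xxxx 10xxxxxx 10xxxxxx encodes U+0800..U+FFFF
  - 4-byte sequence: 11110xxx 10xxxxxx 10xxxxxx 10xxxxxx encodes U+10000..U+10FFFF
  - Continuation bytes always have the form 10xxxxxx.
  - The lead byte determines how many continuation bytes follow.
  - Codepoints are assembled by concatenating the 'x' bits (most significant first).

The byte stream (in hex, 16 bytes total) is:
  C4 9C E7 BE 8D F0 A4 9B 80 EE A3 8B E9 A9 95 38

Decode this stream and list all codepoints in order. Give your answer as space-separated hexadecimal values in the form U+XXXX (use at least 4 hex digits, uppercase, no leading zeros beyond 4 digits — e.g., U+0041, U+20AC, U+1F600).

Byte[0]=C4: 2-byte lead, need 1 cont bytes. acc=0x4
Byte[1]=9C: continuation. acc=(acc<<6)|0x1C=0x11C
Completed: cp=U+011C (starts at byte 0)
Byte[2]=E7: 3-byte lead, need 2 cont bytes. acc=0x7
Byte[3]=BE: continuation. acc=(acc<<6)|0x3E=0x1FE
Byte[4]=8D: continuation. acc=(acc<<6)|0x0D=0x7F8D
Completed: cp=U+7F8D (starts at byte 2)
Byte[5]=F0: 4-byte lead, need 3 cont bytes. acc=0x0
Byte[6]=A4: continuation. acc=(acc<<6)|0x24=0x24
Byte[7]=9B: continuation. acc=(acc<<6)|0x1B=0x91B
Byte[8]=80: continuation. acc=(acc<<6)|0x00=0x246C0
Completed: cp=U+246C0 (starts at byte 5)
Byte[9]=EE: 3-byte lead, need 2 cont bytes. acc=0xE
Byte[10]=A3: continuation. acc=(acc<<6)|0x23=0x3A3
Byte[11]=8B: continuation. acc=(acc<<6)|0x0B=0xE8CB
Completed: cp=U+E8CB (starts at byte 9)
Byte[12]=E9: 3-byte lead, need 2 cont bytes. acc=0x9
Byte[13]=A9: continuation. acc=(acc<<6)|0x29=0x269
Byte[14]=95: continuation. acc=(acc<<6)|0x15=0x9A55
Completed: cp=U+9A55 (starts at byte 12)
Byte[15]=38: 1-byte ASCII. cp=U+0038

Answer: U+011C U+7F8D U+246C0 U+E8CB U+9A55 U+0038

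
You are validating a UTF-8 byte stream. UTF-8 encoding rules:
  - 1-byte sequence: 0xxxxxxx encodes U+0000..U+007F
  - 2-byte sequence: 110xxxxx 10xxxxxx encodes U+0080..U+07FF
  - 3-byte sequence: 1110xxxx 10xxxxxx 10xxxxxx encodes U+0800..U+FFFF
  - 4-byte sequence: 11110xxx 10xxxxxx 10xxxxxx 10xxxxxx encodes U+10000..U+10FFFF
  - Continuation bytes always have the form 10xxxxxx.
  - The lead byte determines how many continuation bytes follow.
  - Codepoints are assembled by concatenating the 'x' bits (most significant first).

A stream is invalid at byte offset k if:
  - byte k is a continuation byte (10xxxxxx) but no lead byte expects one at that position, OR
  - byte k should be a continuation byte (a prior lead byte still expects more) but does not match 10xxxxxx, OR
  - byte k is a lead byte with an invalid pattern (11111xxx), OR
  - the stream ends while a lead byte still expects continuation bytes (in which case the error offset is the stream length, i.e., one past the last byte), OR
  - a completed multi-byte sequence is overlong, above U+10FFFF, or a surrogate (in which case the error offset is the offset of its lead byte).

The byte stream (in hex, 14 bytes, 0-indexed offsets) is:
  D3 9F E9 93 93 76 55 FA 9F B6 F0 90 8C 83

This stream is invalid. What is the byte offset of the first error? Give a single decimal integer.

Byte[0]=D3: 2-byte lead, need 1 cont bytes. acc=0x13
Byte[1]=9F: continuation. acc=(acc<<6)|0x1F=0x4DF
Completed: cp=U+04DF (starts at byte 0)
Byte[2]=E9: 3-byte lead, need 2 cont bytes. acc=0x9
Byte[3]=93: continuation. acc=(acc<<6)|0x13=0x253
Byte[4]=93: continuation. acc=(acc<<6)|0x13=0x94D3
Completed: cp=U+94D3 (starts at byte 2)
Byte[5]=76: 1-byte ASCII. cp=U+0076
Byte[6]=55: 1-byte ASCII. cp=U+0055
Byte[7]=FA: INVALID lead byte (not 0xxx/110x/1110/11110)

Answer: 7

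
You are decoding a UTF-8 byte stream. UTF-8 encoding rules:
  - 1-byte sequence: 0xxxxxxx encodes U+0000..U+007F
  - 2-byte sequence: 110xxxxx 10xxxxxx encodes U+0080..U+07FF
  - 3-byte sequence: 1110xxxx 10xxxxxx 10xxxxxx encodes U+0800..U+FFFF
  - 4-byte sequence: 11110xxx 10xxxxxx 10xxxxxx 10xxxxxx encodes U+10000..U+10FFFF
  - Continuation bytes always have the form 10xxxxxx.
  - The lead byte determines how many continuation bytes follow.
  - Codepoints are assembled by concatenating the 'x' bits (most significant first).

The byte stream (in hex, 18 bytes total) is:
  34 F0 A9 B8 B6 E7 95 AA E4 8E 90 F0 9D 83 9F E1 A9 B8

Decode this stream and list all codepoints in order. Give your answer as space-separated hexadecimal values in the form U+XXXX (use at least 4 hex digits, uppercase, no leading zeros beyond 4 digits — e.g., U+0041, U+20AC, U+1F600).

Byte[0]=34: 1-byte ASCII. cp=U+0034
Byte[1]=F0: 4-byte lead, need 3 cont bytes. acc=0x0
Byte[2]=A9: continuation. acc=(acc<<6)|0x29=0x29
Byte[3]=B8: continuation. acc=(acc<<6)|0x38=0xA78
Byte[4]=B6: continuation. acc=(acc<<6)|0x36=0x29E36
Completed: cp=U+29E36 (starts at byte 1)
Byte[5]=E7: 3-byte lead, need 2 cont bytes. acc=0x7
Byte[6]=95: continuation. acc=(acc<<6)|0x15=0x1D5
Byte[7]=AA: continuation. acc=(acc<<6)|0x2A=0x756A
Completed: cp=U+756A (starts at byte 5)
Byte[8]=E4: 3-byte lead, need 2 cont bytes. acc=0x4
Byte[9]=8E: continuation. acc=(acc<<6)|0x0E=0x10E
Byte[10]=90: continuation. acc=(acc<<6)|0x10=0x4390
Completed: cp=U+4390 (starts at byte 8)
Byte[11]=F0: 4-byte lead, need 3 cont bytes. acc=0x0
Byte[12]=9D: continuation. acc=(acc<<6)|0x1D=0x1D
Byte[13]=83: continuation. acc=(acc<<6)|0x03=0x743
Byte[14]=9F: continuation. acc=(acc<<6)|0x1F=0x1D0DF
Completed: cp=U+1D0DF (starts at byte 11)
Byte[15]=E1: 3-byte lead, need 2 cont bytes. acc=0x1
Byte[16]=A9: continuation. acc=(acc<<6)|0x29=0x69
Byte[17]=B8: continuation. acc=(acc<<6)|0x38=0x1A78
Completed: cp=U+1A78 (starts at byte 15)

Answer: U+0034 U+29E36 U+756A U+4390 U+1D0DF U+1A78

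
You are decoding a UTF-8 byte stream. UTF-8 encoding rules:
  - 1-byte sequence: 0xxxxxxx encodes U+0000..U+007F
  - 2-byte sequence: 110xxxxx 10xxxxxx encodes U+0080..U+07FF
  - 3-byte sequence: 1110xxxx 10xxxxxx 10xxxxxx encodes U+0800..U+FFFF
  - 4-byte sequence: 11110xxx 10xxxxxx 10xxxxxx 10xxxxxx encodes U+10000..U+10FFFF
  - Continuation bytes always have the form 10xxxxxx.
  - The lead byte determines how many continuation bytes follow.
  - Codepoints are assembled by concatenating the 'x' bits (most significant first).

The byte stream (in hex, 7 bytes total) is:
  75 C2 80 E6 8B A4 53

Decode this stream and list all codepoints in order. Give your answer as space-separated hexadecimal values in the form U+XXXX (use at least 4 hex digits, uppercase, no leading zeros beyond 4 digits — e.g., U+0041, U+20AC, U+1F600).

Byte[0]=75: 1-byte ASCII. cp=U+0075
Byte[1]=C2: 2-byte lead, need 1 cont bytes. acc=0x2
Byte[2]=80: continuation. acc=(acc<<6)|0x00=0x80
Completed: cp=U+0080 (starts at byte 1)
Byte[3]=E6: 3-byte lead, need 2 cont bytes. acc=0x6
Byte[4]=8B: continuation. acc=(acc<<6)|0x0B=0x18B
Byte[5]=A4: continuation. acc=(acc<<6)|0x24=0x62E4
Completed: cp=U+62E4 (starts at byte 3)
Byte[6]=53: 1-byte ASCII. cp=U+0053

Answer: U+0075 U+0080 U+62E4 U+0053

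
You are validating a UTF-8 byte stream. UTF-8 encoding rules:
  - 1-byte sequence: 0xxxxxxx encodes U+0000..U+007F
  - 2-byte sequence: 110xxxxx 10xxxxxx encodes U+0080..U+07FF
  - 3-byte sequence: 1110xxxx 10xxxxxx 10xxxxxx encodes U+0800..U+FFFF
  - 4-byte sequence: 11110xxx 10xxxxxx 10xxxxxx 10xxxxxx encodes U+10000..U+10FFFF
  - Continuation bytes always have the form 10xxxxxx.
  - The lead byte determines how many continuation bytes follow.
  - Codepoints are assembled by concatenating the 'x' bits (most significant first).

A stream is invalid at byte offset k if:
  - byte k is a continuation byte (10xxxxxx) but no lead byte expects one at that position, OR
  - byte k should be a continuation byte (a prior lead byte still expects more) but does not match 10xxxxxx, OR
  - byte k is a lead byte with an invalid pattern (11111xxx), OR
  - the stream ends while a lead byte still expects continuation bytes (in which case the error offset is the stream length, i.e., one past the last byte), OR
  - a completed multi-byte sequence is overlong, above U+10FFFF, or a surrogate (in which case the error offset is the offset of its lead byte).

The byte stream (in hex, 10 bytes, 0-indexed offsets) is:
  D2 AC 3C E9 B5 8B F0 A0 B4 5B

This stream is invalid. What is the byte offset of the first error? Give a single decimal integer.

Answer: 9

Derivation:
Byte[0]=D2: 2-byte lead, need 1 cont bytes. acc=0x12
Byte[1]=AC: continuation. acc=(acc<<6)|0x2C=0x4AC
Completed: cp=U+04AC (starts at byte 0)
Byte[2]=3C: 1-byte ASCII. cp=U+003C
Byte[3]=E9: 3-byte lead, need 2 cont bytes. acc=0x9
Byte[4]=B5: continuation. acc=(acc<<6)|0x35=0x275
Byte[5]=8B: continuation. acc=(acc<<6)|0x0B=0x9D4B
Completed: cp=U+9D4B (starts at byte 3)
Byte[6]=F0: 4-byte lead, need 3 cont bytes. acc=0x0
Byte[7]=A0: continuation. acc=(acc<<6)|0x20=0x20
Byte[8]=B4: continuation. acc=(acc<<6)|0x34=0x834
Byte[9]=5B: expected 10xxxxxx continuation. INVALID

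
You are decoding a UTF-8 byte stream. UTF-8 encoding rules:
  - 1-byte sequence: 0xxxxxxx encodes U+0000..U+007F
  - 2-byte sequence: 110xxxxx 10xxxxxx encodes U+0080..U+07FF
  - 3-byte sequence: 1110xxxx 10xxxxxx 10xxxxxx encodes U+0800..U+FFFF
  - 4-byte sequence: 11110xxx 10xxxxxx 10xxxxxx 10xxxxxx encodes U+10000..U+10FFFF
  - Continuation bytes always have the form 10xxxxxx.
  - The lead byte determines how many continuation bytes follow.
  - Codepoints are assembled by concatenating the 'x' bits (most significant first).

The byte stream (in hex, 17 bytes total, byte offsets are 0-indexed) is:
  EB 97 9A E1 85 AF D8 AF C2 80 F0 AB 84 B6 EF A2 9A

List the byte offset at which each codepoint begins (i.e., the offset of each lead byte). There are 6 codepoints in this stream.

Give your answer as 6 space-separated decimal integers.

Answer: 0 3 6 8 10 14

Derivation:
Byte[0]=EB: 3-byte lead, need 2 cont bytes. acc=0xB
Byte[1]=97: continuation. acc=(acc<<6)|0x17=0x2D7
Byte[2]=9A: continuation. acc=(acc<<6)|0x1A=0xB5DA
Completed: cp=U+B5DA (starts at byte 0)
Byte[3]=E1: 3-byte lead, need 2 cont bytes. acc=0x1
Byte[4]=85: continuation. acc=(acc<<6)|0x05=0x45
Byte[5]=AF: continuation. acc=(acc<<6)|0x2F=0x116F
Completed: cp=U+116F (starts at byte 3)
Byte[6]=D8: 2-byte lead, need 1 cont bytes. acc=0x18
Byte[7]=AF: continuation. acc=(acc<<6)|0x2F=0x62F
Completed: cp=U+062F (starts at byte 6)
Byte[8]=C2: 2-byte lead, need 1 cont bytes. acc=0x2
Byte[9]=80: continuation. acc=(acc<<6)|0x00=0x80
Completed: cp=U+0080 (starts at byte 8)
Byte[10]=F0: 4-byte lead, need 3 cont bytes. acc=0x0
Byte[11]=AB: continuation. acc=(acc<<6)|0x2B=0x2B
Byte[12]=84: continuation. acc=(acc<<6)|0x04=0xAC4
Byte[13]=B6: continuation. acc=(acc<<6)|0x36=0x2B136
Completed: cp=U+2B136 (starts at byte 10)
Byte[14]=EF: 3-byte lead, need 2 cont bytes. acc=0xF
Byte[15]=A2: continuation. acc=(acc<<6)|0x22=0x3E2
Byte[16]=9A: continuation. acc=(acc<<6)|0x1A=0xF89A
Completed: cp=U+F89A (starts at byte 14)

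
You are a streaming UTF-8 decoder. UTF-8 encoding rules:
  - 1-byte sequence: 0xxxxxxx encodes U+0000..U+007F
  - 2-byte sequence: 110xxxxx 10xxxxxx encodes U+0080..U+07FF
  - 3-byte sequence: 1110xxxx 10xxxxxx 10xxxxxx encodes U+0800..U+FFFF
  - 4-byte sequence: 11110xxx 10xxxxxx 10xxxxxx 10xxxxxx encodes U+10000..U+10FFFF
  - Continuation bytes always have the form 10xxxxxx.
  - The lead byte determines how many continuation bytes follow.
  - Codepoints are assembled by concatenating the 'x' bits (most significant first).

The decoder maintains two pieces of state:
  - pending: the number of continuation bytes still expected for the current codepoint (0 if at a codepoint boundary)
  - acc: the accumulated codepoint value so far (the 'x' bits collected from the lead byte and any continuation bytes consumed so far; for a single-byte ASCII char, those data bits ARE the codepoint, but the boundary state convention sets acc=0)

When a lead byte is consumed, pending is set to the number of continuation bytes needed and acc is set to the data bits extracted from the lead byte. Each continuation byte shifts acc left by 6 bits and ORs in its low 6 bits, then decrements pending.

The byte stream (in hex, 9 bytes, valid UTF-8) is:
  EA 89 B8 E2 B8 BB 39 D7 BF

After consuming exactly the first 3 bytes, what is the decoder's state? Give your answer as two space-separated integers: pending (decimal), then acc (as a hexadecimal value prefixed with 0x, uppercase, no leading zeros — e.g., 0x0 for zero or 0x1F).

Answer: 0 0xA278

Derivation:
Byte[0]=EA: 3-byte lead. pending=2, acc=0xA
Byte[1]=89: continuation. acc=(acc<<6)|0x09=0x289, pending=1
Byte[2]=B8: continuation. acc=(acc<<6)|0x38=0xA278, pending=0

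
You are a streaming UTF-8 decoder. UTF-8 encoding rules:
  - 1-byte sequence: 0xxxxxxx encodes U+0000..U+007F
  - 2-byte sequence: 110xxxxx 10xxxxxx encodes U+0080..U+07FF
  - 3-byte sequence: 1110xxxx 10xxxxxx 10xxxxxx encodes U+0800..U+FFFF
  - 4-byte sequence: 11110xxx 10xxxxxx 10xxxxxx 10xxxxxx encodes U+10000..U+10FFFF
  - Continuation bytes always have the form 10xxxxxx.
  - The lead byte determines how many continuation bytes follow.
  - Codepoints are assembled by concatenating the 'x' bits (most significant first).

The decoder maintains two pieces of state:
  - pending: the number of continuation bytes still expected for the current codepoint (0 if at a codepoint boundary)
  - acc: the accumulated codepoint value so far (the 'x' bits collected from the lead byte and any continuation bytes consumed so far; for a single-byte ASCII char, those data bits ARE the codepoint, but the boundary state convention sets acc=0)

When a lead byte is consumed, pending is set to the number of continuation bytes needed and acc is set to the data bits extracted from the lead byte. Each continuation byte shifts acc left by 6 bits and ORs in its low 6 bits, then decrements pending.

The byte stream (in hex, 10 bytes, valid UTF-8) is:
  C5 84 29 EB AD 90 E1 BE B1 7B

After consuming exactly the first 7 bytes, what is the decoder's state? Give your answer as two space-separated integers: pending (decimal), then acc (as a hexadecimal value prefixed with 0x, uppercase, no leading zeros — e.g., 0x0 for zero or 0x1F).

Byte[0]=C5: 2-byte lead. pending=1, acc=0x5
Byte[1]=84: continuation. acc=(acc<<6)|0x04=0x144, pending=0
Byte[2]=29: 1-byte. pending=0, acc=0x0
Byte[3]=EB: 3-byte lead. pending=2, acc=0xB
Byte[4]=AD: continuation. acc=(acc<<6)|0x2D=0x2ED, pending=1
Byte[5]=90: continuation. acc=(acc<<6)|0x10=0xBB50, pending=0
Byte[6]=E1: 3-byte lead. pending=2, acc=0x1

Answer: 2 0x1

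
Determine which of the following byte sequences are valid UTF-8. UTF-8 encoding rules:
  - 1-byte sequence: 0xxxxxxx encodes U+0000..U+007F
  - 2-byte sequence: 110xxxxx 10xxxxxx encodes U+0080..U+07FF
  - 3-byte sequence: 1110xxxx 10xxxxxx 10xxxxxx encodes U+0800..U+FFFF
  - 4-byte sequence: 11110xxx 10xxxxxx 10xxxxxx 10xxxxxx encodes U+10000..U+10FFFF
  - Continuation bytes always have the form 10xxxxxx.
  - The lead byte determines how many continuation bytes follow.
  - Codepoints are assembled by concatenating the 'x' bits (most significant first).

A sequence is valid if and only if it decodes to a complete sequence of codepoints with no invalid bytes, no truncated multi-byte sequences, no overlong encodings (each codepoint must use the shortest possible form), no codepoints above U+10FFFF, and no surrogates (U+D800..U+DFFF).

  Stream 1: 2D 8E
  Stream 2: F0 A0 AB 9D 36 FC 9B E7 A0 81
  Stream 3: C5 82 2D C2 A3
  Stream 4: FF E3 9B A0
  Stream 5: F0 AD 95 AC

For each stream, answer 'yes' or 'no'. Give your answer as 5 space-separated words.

Stream 1: error at byte offset 1. INVALID
Stream 2: error at byte offset 5. INVALID
Stream 3: decodes cleanly. VALID
Stream 4: error at byte offset 0. INVALID
Stream 5: decodes cleanly. VALID

Answer: no no yes no yes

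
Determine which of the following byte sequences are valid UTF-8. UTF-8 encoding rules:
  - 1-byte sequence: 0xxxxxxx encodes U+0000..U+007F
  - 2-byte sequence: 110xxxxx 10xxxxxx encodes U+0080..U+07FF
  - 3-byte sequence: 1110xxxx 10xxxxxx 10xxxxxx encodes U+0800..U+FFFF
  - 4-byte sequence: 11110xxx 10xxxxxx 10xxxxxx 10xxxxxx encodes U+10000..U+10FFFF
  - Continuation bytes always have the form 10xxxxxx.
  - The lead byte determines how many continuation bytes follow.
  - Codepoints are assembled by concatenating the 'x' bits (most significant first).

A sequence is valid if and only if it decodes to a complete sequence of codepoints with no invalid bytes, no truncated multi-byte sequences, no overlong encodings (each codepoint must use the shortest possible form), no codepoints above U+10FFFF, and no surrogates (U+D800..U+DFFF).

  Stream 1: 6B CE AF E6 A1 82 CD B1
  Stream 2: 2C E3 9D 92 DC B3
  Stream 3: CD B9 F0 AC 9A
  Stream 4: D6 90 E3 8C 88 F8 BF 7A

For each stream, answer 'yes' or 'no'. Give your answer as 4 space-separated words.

Answer: yes yes no no

Derivation:
Stream 1: decodes cleanly. VALID
Stream 2: decodes cleanly. VALID
Stream 3: error at byte offset 5. INVALID
Stream 4: error at byte offset 5. INVALID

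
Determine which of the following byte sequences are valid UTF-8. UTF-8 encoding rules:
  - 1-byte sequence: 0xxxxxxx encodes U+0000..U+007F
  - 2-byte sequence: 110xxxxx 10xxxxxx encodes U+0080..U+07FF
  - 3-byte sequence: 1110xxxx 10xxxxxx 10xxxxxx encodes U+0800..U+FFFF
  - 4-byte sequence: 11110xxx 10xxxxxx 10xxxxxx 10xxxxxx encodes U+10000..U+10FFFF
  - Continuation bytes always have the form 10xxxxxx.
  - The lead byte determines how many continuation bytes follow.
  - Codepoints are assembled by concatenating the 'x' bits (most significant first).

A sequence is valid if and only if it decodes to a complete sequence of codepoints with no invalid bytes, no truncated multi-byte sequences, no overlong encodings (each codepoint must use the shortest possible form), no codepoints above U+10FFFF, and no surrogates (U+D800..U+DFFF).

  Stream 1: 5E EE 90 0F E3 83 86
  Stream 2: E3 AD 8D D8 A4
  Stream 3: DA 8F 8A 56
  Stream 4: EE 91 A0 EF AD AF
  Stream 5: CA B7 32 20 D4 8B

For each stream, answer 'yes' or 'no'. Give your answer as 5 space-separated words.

Answer: no yes no yes yes

Derivation:
Stream 1: error at byte offset 3. INVALID
Stream 2: decodes cleanly. VALID
Stream 3: error at byte offset 2. INVALID
Stream 4: decodes cleanly. VALID
Stream 5: decodes cleanly. VALID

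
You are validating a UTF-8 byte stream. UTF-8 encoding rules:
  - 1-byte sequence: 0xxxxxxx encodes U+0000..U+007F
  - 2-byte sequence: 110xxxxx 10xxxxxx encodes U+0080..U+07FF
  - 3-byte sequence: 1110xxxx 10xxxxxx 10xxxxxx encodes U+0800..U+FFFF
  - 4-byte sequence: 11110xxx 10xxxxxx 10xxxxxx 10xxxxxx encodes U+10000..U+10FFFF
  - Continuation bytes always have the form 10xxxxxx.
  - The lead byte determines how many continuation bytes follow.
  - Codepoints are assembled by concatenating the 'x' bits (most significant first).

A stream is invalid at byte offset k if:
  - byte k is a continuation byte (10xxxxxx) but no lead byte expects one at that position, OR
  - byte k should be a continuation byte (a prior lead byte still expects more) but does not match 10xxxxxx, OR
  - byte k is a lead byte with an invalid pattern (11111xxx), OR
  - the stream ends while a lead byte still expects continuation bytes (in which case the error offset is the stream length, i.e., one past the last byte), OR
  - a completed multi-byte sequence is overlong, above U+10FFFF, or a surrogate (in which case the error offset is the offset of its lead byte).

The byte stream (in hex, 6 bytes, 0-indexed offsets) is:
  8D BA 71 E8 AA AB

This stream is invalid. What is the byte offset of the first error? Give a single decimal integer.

Answer: 0

Derivation:
Byte[0]=8D: INVALID lead byte (not 0xxx/110x/1110/11110)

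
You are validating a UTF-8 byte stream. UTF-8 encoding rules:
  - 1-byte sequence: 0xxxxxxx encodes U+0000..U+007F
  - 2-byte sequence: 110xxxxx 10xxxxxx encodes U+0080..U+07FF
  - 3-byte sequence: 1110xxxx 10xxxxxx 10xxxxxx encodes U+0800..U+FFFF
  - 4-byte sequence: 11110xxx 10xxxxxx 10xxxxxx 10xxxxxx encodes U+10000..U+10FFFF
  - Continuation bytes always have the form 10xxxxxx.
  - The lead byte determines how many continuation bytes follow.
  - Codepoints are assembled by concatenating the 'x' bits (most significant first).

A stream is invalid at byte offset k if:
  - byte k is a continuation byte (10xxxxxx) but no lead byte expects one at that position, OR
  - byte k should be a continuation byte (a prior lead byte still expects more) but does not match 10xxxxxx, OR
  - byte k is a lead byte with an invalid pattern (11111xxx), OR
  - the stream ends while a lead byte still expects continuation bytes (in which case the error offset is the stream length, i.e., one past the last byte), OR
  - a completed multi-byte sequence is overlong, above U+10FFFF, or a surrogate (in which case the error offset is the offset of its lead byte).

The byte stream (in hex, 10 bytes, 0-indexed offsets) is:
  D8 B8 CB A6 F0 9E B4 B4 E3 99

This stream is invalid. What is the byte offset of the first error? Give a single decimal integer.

Answer: 10

Derivation:
Byte[0]=D8: 2-byte lead, need 1 cont bytes. acc=0x18
Byte[1]=B8: continuation. acc=(acc<<6)|0x38=0x638
Completed: cp=U+0638 (starts at byte 0)
Byte[2]=CB: 2-byte lead, need 1 cont bytes. acc=0xB
Byte[3]=A6: continuation. acc=(acc<<6)|0x26=0x2E6
Completed: cp=U+02E6 (starts at byte 2)
Byte[4]=F0: 4-byte lead, need 3 cont bytes. acc=0x0
Byte[5]=9E: continuation. acc=(acc<<6)|0x1E=0x1E
Byte[6]=B4: continuation. acc=(acc<<6)|0x34=0x7B4
Byte[7]=B4: continuation. acc=(acc<<6)|0x34=0x1ED34
Completed: cp=U+1ED34 (starts at byte 4)
Byte[8]=E3: 3-byte lead, need 2 cont bytes. acc=0x3
Byte[9]=99: continuation. acc=(acc<<6)|0x19=0xD9
Byte[10]: stream ended, expected continuation. INVALID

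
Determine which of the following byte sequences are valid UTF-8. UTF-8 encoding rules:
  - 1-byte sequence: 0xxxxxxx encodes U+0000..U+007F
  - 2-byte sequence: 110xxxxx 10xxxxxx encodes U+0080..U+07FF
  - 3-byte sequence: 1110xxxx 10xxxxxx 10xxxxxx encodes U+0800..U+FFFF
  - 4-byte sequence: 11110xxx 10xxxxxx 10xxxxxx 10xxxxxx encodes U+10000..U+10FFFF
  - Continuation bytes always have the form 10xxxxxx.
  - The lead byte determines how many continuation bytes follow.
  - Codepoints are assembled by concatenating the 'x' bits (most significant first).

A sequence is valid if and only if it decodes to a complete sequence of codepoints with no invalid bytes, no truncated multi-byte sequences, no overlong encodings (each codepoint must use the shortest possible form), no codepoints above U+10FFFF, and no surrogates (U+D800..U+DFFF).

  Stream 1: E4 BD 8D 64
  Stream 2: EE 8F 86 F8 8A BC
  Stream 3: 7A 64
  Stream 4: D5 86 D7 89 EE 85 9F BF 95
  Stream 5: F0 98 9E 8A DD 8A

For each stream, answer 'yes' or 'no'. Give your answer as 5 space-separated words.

Answer: yes no yes no yes

Derivation:
Stream 1: decodes cleanly. VALID
Stream 2: error at byte offset 3. INVALID
Stream 3: decodes cleanly. VALID
Stream 4: error at byte offset 7. INVALID
Stream 5: decodes cleanly. VALID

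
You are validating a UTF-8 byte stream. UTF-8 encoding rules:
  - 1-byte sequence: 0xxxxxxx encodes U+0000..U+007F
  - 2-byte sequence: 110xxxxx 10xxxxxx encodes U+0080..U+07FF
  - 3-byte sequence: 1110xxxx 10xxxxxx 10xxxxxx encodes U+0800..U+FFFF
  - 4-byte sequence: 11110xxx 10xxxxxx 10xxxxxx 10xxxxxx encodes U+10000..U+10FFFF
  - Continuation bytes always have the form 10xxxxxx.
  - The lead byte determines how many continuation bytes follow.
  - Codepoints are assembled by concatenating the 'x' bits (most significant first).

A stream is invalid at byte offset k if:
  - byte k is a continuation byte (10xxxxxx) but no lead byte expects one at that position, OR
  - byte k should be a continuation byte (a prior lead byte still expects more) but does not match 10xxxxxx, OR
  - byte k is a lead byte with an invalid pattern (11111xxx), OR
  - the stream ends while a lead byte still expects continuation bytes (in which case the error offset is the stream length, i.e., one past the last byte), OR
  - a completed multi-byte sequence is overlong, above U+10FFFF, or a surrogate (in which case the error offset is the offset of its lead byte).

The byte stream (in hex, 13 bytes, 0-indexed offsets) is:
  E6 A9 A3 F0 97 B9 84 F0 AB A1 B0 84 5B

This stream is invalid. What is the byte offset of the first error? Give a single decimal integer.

Answer: 11

Derivation:
Byte[0]=E6: 3-byte lead, need 2 cont bytes. acc=0x6
Byte[1]=A9: continuation. acc=(acc<<6)|0x29=0x1A9
Byte[2]=A3: continuation. acc=(acc<<6)|0x23=0x6A63
Completed: cp=U+6A63 (starts at byte 0)
Byte[3]=F0: 4-byte lead, need 3 cont bytes. acc=0x0
Byte[4]=97: continuation. acc=(acc<<6)|0x17=0x17
Byte[5]=B9: continuation. acc=(acc<<6)|0x39=0x5F9
Byte[6]=84: continuation. acc=(acc<<6)|0x04=0x17E44
Completed: cp=U+17E44 (starts at byte 3)
Byte[7]=F0: 4-byte lead, need 3 cont bytes. acc=0x0
Byte[8]=AB: continuation. acc=(acc<<6)|0x2B=0x2B
Byte[9]=A1: continuation. acc=(acc<<6)|0x21=0xAE1
Byte[10]=B0: continuation. acc=(acc<<6)|0x30=0x2B870
Completed: cp=U+2B870 (starts at byte 7)
Byte[11]=84: INVALID lead byte (not 0xxx/110x/1110/11110)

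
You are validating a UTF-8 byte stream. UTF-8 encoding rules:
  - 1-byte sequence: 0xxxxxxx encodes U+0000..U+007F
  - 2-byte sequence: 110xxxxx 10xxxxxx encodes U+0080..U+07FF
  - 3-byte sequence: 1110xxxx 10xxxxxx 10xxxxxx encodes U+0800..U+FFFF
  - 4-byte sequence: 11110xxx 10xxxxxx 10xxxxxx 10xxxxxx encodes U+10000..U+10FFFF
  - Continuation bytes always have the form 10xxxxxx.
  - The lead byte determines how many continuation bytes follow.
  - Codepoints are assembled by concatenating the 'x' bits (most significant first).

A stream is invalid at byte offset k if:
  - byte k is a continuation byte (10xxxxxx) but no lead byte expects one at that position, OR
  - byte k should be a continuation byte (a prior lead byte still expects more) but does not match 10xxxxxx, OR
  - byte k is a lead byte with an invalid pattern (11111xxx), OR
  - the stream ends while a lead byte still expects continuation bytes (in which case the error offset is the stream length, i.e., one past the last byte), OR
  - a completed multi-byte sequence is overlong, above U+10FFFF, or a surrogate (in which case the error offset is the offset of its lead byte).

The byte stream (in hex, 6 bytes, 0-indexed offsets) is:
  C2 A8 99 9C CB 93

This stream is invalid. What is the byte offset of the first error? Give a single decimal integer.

Answer: 2

Derivation:
Byte[0]=C2: 2-byte lead, need 1 cont bytes. acc=0x2
Byte[1]=A8: continuation. acc=(acc<<6)|0x28=0xA8
Completed: cp=U+00A8 (starts at byte 0)
Byte[2]=99: INVALID lead byte (not 0xxx/110x/1110/11110)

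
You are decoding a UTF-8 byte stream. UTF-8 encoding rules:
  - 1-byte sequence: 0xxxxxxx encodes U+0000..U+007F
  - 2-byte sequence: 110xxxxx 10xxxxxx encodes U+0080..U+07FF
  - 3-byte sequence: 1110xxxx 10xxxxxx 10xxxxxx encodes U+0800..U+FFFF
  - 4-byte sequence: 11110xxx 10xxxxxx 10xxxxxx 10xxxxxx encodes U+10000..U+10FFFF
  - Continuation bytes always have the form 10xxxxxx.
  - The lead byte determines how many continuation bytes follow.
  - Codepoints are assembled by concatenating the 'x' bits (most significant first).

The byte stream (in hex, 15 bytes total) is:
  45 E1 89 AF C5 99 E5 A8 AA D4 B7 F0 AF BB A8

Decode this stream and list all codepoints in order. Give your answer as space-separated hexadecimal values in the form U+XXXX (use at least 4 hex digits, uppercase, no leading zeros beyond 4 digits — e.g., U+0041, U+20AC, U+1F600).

Byte[0]=45: 1-byte ASCII. cp=U+0045
Byte[1]=E1: 3-byte lead, need 2 cont bytes. acc=0x1
Byte[2]=89: continuation. acc=(acc<<6)|0x09=0x49
Byte[3]=AF: continuation. acc=(acc<<6)|0x2F=0x126F
Completed: cp=U+126F (starts at byte 1)
Byte[4]=C5: 2-byte lead, need 1 cont bytes. acc=0x5
Byte[5]=99: continuation. acc=(acc<<6)|0x19=0x159
Completed: cp=U+0159 (starts at byte 4)
Byte[6]=E5: 3-byte lead, need 2 cont bytes. acc=0x5
Byte[7]=A8: continuation. acc=(acc<<6)|0x28=0x168
Byte[8]=AA: continuation. acc=(acc<<6)|0x2A=0x5A2A
Completed: cp=U+5A2A (starts at byte 6)
Byte[9]=D4: 2-byte lead, need 1 cont bytes. acc=0x14
Byte[10]=B7: continuation. acc=(acc<<6)|0x37=0x537
Completed: cp=U+0537 (starts at byte 9)
Byte[11]=F0: 4-byte lead, need 3 cont bytes. acc=0x0
Byte[12]=AF: continuation. acc=(acc<<6)|0x2F=0x2F
Byte[13]=BB: continuation. acc=(acc<<6)|0x3B=0xBFB
Byte[14]=A8: continuation. acc=(acc<<6)|0x28=0x2FEE8
Completed: cp=U+2FEE8 (starts at byte 11)

Answer: U+0045 U+126F U+0159 U+5A2A U+0537 U+2FEE8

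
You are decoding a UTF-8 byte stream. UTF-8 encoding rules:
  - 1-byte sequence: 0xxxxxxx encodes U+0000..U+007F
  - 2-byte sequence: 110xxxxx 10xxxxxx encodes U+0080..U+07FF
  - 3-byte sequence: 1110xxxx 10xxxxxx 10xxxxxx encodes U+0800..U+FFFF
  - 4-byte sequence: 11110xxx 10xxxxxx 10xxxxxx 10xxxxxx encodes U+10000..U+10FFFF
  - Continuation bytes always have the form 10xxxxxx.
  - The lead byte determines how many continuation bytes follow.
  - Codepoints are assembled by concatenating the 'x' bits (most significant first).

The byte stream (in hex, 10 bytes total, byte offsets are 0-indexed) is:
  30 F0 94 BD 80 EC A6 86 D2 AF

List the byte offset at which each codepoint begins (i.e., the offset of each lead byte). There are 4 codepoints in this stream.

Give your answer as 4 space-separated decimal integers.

Byte[0]=30: 1-byte ASCII. cp=U+0030
Byte[1]=F0: 4-byte lead, need 3 cont bytes. acc=0x0
Byte[2]=94: continuation. acc=(acc<<6)|0x14=0x14
Byte[3]=BD: continuation. acc=(acc<<6)|0x3D=0x53D
Byte[4]=80: continuation. acc=(acc<<6)|0x00=0x14F40
Completed: cp=U+14F40 (starts at byte 1)
Byte[5]=EC: 3-byte lead, need 2 cont bytes. acc=0xC
Byte[6]=A6: continuation. acc=(acc<<6)|0x26=0x326
Byte[7]=86: continuation. acc=(acc<<6)|0x06=0xC986
Completed: cp=U+C986 (starts at byte 5)
Byte[8]=D2: 2-byte lead, need 1 cont bytes. acc=0x12
Byte[9]=AF: continuation. acc=(acc<<6)|0x2F=0x4AF
Completed: cp=U+04AF (starts at byte 8)

Answer: 0 1 5 8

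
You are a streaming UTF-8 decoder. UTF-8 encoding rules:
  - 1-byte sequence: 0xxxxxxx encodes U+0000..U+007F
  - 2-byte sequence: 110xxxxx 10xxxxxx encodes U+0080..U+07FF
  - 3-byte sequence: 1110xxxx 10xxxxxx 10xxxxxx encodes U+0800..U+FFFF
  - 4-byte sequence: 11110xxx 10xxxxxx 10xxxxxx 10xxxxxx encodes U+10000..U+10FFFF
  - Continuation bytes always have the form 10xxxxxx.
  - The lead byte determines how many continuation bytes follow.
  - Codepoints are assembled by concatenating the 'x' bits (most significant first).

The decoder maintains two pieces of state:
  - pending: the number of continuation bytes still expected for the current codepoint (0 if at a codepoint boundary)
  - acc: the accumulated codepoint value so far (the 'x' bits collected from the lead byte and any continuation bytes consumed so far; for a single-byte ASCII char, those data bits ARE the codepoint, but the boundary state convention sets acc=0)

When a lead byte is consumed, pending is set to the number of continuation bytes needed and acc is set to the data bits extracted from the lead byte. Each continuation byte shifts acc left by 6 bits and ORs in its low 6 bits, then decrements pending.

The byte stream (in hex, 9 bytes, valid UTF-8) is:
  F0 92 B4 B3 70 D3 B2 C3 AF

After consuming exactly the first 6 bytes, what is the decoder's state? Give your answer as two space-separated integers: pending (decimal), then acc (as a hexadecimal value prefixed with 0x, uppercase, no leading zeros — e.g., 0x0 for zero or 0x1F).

Answer: 1 0x13

Derivation:
Byte[0]=F0: 4-byte lead. pending=3, acc=0x0
Byte[1]=92: continuation. acc=(acc<<6)|0x12=0x12, pending=2
Byte[2]=B4: continuation. acc=(acc<<6)|0x34=0x4B4, pending=1
Byte[3]=B3: continuation. acc=(acc<<6)|0x33=0x12D33, pending=0
Byte[4]=70: 1-byte. pending=0, acc=0x0
Byte[5]=D3: 2-byte lead. pending=1, acc=0x13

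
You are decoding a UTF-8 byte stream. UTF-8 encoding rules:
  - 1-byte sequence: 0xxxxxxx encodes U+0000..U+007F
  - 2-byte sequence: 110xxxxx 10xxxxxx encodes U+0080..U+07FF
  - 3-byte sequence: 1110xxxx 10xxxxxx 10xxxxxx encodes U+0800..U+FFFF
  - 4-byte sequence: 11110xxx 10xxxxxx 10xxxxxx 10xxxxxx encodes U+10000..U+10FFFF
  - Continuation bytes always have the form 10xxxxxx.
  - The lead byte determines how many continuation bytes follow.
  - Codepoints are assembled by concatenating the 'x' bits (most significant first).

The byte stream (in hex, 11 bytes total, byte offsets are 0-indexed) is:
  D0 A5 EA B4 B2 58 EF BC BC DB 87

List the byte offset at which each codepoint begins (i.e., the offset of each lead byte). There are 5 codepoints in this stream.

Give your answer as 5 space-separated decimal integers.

Answer: 0 2 5 6 9

Derivation:
Byte[0]=D0: 2-byte lead, need 1 cont bytes. acc=0x10
Byte[1]=A5: continuation. acc=(acc<<6)|0x25=0x425
Completed: cp=U+0425 (starts at byte 0)
Byte[2]=EA: 3-byte lead, need 2 cont bytes. acc=0xA
Byte[3]=B4: continuation. acc=(acc<<6)|0x34=0x2B4
Byte[4]=B2: continuation. acc=(acc<<6)|0x32=0xAD32
Completed: cp=U+AD32 (starts at byte 2)
Byte[5]=58: 1-byte ASCII. cp=U+0058
Byte[6]=EF: 3-byte lead, need 2 cont bytes. acc=0xF
Byte[7]=BC: continuation. acc=(acc<<6)|0x3C=0x3FC
Byte[8]=BC: continuation. acc=(acc<<6)|0x3C=0xFF3C
Completed: cp=U+FF3C (starts at byte 6)
Byte[9]=DB: 2-byte lead, need 1 cont bytes. acc=0x1B
Byte[10]=87: continuation. acc=(acc<<6)|0x07=0x6C7
Completed: cp=U+06C7 (starts at byte 9)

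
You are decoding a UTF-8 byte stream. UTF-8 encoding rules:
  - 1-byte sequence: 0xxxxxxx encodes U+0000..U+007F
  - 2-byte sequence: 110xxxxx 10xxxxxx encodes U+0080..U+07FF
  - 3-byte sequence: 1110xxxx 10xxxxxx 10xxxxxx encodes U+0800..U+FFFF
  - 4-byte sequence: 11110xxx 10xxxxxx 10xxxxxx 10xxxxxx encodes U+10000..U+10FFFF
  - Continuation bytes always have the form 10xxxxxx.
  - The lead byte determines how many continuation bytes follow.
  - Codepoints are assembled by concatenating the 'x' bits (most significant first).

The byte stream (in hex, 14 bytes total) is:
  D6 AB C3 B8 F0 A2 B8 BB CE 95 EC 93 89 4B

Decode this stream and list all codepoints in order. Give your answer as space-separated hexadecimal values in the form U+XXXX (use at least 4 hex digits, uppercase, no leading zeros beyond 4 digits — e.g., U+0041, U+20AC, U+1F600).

Answer: U+05AB U+00F8 U+22E3B U+0395 U+C4C9 U+004B

Derivation:
Byte[0]=D6: 2-byte lead, need 1 cont bytes. acc=0x16
Byte[1]=AB: continuation. acc=(acc<<6)|0x2B=0x5AB
Completed: cp=U+05AB (starts at byte 0)
Byte[2]=C3: 2-byte lead, need 1 cont bytes. acc=0x3
Byte[3]=B8: continuation. acc=(acc<<6)|0x38=0xF8
Completed: cp=U+00F8 (starts at byte 2)
Byte[4]=F0: 4-byte lead, need 3 cont bytes. acc=0x0
Byte[5]=A2: continuation. acc=(acc<<6)|0x22=0x22
Byte[6]=B8: continuation. acc=(acc<<6)|0x38=0x8B8
Byte[7]=BB: continuation. acc=(acc<<6)|0x3B=0x22E3B
Completed: cp=U+22E3B (starts at byte 4)
Byte[8]=CE: 2-byte lead, need 1 cont bytes. acc=0xE
Byte[9]=95: continuation. acc=(acc<<6)|0x15=0x395
Completed: cp=U+0395 (starts at byte 8)
Byte[10]=EC: 3-byte lead, need 2 cont bytes. acc=0xC
Byte[11]=93: continuation. acc=(acc<<6)|0x13=0x313
Byte[12]=89: continuation. acc=(acc<<6)|0x09=0xC4C9
Completed: cp=U+C4C9 (starts at byte 10)
Byte[13]=4B: 1-byte ASCII. cp=U+004B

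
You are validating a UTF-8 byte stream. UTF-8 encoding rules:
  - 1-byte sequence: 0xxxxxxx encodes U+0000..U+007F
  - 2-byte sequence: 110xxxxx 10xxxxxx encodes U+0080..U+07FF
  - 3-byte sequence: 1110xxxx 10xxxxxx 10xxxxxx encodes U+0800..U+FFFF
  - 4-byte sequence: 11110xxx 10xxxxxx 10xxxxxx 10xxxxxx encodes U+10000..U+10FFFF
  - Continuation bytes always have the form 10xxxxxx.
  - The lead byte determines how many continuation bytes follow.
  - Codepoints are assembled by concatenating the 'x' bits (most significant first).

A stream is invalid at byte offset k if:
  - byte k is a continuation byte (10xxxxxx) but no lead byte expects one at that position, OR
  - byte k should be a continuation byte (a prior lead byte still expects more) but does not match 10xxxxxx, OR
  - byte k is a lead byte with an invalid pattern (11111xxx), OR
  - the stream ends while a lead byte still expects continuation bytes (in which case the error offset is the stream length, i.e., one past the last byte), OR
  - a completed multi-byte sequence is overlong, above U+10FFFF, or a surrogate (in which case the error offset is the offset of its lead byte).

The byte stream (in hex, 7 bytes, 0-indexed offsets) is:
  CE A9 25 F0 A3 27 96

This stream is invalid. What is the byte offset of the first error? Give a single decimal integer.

Byte[0]=CE: 2-byte lead, need 1 cont bytes. acc=0xE
Byte[1]=A9: continuation. acc=(acc<<6)|0x29=0x3A9
Completed: cp=U+03A9 (starts at byte 0)
Byte[2]=25: 1-byte ASCII. cp=U+0025
Byte[3]=F0: 4-byte lead, need 3 cont bytes. acc=0x0
Byte[4]=A3: continuation. acc=(acc<<6)|0x23=0x23
Byte[5]=27: expected 10xxxxxx continuation. INVALID

Answer: 5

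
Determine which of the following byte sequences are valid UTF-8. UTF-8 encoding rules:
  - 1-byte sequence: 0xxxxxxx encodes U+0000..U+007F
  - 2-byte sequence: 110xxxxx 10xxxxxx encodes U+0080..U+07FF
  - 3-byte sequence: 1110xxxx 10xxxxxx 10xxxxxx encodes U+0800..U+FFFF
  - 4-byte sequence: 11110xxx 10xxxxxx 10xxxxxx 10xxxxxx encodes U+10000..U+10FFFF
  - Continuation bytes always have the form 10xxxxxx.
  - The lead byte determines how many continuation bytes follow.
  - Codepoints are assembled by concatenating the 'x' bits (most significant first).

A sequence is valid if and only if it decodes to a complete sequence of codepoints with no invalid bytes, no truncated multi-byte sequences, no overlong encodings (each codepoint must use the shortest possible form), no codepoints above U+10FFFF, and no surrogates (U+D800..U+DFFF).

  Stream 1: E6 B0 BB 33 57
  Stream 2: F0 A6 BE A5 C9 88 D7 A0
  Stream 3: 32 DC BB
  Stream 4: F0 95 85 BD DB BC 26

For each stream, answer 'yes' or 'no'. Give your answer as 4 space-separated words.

Stream 1: decodes cleanly. VALID
Stream 2: decodes cleanly. VALID
Stream 3: decodes cleanly. VALID
Stream 4: decodes cleanly. VALID

Answer: yes yes yes yes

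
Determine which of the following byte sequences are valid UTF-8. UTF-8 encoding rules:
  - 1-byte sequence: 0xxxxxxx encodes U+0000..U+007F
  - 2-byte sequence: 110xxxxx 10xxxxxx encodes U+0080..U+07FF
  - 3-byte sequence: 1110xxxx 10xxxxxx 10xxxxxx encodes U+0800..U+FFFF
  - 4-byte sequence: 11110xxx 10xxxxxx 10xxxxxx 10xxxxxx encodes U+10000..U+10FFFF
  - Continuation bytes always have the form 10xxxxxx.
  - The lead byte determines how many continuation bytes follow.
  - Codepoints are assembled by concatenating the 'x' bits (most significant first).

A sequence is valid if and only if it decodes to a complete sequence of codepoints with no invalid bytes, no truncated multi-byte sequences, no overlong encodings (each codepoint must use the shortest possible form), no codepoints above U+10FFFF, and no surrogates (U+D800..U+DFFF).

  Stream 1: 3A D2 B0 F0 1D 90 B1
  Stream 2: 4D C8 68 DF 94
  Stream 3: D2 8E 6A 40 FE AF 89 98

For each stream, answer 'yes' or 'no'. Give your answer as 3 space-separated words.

Answer: no no no

Derivation:
Stream 1: error at byte offset 4. INVALID
Stream 2: error at byte offset 2. INVALID
Stream 3: error at byte offset 4. INVALID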